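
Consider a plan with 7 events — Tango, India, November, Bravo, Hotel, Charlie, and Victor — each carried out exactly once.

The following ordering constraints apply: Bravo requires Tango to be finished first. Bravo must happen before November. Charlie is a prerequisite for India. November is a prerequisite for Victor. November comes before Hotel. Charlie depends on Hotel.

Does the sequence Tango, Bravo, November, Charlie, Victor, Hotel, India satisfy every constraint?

No

Here Hotel comes after Charlie.
But one of the constraints requires Hotel before Charlie, so this ordering violates it.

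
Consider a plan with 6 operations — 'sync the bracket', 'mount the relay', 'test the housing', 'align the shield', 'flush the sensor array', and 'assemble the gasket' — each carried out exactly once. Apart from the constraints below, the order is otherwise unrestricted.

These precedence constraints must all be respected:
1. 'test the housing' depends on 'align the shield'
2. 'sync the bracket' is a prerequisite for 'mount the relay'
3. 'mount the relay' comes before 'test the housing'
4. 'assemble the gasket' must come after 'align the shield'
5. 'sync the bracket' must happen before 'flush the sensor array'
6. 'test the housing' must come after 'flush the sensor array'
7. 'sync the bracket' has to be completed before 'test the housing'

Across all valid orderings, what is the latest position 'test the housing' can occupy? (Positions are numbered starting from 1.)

6

No constraint forces any operation after 'test the housing', so it can be placed last, in position 6.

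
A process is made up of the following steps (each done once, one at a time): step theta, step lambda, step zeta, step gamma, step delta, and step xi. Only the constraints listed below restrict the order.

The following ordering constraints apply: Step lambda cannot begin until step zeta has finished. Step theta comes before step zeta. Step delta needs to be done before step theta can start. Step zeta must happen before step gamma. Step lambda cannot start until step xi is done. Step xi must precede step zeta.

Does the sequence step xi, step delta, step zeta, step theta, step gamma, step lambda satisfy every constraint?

The sequence places step zeta ahead of step theta.
That contradicts the constraint that step theta must precede step zeta.

No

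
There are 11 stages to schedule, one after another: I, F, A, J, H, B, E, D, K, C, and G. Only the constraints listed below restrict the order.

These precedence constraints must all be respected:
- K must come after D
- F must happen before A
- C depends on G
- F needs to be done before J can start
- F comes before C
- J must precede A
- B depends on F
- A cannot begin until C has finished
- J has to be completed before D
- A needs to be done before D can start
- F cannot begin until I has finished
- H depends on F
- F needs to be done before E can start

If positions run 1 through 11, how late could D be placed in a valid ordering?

10

The only stage forced after D (directly or by a chain) is K.
With 1 mandatory successor out of 11 stages total, the latest slot for D is 11−1 = 10, and it's reachable by doing all non-successors before D.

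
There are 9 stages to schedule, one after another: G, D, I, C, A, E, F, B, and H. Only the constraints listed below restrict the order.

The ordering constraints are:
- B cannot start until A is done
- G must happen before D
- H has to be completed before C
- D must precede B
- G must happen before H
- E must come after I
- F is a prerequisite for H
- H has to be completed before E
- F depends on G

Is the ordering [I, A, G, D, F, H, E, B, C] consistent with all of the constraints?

Yes

Going through the constraints one by one, each required predecessor appears earlier in the sequence than its dependent — e.g. A (position 2) is before B (position 8), as required.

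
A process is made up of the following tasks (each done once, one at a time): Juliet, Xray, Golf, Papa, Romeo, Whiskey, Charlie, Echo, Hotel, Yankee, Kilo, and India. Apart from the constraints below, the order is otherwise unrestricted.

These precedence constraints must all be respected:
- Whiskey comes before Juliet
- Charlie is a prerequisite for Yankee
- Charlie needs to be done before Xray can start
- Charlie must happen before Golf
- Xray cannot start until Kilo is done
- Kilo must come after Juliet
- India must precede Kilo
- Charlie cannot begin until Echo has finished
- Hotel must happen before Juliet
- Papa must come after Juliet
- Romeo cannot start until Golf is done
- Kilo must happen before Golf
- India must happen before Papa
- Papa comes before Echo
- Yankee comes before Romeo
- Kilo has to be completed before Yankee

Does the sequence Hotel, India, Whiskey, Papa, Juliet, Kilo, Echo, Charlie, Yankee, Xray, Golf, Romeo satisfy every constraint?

No

In the proposed order, Papa appears before Juliet.
That contradicts the constraint that Juliet must precede Papa.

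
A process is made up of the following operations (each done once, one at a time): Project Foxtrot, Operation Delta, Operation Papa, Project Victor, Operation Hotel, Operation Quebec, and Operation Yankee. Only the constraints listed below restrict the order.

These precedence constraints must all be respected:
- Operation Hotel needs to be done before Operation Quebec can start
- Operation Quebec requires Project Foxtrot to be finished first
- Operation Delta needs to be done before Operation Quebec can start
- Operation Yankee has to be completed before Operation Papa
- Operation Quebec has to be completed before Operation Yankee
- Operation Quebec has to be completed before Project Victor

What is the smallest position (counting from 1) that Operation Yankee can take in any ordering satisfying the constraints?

5

Every operation that must precede Operation Yankee has to come before it. Tracing all chains that end at Operation Yankee, those operations are: Project Foxtrot, Operation Delta, Operation Hotel, Operation Quebec — 4 in total.
So at minimum 4 operations come before Operation Yankee, putting Operation Yankee no earlier than position 5. That position is achievable by scheduling exactly those predecessors first.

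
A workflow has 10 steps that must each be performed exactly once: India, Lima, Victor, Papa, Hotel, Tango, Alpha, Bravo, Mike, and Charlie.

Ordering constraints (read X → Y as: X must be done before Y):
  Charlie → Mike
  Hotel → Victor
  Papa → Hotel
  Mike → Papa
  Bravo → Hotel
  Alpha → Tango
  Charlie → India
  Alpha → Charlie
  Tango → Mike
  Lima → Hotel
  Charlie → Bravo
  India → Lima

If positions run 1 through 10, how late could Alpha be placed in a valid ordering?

The steps that are forced after Alpha, directly or by a chain of constraints, are India, Lima, Victor, Papa, Hotel, Tango, Bravo, Mike, Charlie. That's 9 steps.
So at least 9 steps follow Alpha, putting Alpha no later than position 1. That position is achievable by scheduling everything else first.

1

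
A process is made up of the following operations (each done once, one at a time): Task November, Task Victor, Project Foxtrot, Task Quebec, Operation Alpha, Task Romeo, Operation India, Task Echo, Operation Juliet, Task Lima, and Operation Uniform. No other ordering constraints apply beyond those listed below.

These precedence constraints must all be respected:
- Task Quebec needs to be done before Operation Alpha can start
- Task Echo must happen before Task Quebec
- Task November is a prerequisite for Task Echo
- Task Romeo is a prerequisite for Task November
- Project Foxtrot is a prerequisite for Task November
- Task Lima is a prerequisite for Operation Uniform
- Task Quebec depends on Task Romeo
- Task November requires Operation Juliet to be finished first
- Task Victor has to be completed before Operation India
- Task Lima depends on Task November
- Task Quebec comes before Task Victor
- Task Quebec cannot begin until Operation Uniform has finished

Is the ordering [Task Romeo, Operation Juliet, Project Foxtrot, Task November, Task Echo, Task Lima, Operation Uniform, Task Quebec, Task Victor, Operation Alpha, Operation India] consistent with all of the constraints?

Yes

Checking each listed constraint against this order: for instance, Task Romeo is in position 1 and Task Quebec in position 8, so that constraint holds — and the remaining constraints check out the same way.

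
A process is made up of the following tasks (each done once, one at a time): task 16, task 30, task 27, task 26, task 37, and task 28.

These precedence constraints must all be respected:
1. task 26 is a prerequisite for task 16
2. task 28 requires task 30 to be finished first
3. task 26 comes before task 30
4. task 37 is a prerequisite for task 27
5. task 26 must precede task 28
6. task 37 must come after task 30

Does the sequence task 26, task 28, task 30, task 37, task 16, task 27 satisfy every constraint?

In the proposed order, task 28 appears before task 30.
Since task 30 is required before task 28, the ordering is invalid.

No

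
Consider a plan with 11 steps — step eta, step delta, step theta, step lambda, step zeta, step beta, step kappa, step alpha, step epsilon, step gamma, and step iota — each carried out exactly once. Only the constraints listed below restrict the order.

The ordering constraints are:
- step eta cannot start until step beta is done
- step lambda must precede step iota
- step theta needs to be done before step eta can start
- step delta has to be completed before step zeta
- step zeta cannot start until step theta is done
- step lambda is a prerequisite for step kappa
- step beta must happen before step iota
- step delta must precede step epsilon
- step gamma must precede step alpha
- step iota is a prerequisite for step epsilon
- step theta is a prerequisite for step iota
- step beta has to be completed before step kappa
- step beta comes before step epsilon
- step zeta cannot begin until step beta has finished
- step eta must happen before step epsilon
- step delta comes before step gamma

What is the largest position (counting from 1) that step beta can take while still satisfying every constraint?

Following every chain forward from step beta, the steps that must come later are step eta, step zeta, step kappa, step epsilon, step iota — 5 of them.
With 5 mandatory successors out of 11 steps total, the latest slot for step beta is 11−5 = 6, and it's reachable by doing all non-successors before step beta.

6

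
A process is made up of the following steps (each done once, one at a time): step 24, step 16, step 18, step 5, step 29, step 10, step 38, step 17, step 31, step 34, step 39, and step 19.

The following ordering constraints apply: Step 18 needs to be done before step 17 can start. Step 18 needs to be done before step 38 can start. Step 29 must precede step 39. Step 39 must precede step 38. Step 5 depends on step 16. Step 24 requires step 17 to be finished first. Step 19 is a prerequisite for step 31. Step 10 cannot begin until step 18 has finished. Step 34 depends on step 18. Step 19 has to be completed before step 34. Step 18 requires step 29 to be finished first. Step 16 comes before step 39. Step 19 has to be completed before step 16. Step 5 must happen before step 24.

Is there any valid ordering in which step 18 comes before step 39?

No chain of constraints runs from step 39 to step 18, so step 39 is not required to come first.
So a valid ordering placing step 18 earlier than step 39 exists.

Yes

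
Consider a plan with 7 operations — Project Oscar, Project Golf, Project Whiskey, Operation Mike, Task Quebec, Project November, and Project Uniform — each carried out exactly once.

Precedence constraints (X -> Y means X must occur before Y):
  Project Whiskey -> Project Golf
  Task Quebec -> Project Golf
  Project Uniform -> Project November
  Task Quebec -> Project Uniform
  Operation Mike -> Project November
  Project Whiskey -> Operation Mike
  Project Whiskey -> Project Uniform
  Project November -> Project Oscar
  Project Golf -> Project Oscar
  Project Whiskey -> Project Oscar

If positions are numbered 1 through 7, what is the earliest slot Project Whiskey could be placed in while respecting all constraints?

1

Project Whiskey has no prerequisites at all, so it can go in position 1.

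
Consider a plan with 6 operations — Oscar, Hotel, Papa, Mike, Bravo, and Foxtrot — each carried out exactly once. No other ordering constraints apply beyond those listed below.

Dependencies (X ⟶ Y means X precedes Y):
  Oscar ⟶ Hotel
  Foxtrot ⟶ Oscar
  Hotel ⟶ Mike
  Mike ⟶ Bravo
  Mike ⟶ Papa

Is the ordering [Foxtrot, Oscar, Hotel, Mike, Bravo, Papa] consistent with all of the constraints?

Every stated constraint is respected: Mike sits at position 4, ahead of Papa at position 6, and each of the other listed pairs likewise has the predecessor earlier in the sequence.

Yes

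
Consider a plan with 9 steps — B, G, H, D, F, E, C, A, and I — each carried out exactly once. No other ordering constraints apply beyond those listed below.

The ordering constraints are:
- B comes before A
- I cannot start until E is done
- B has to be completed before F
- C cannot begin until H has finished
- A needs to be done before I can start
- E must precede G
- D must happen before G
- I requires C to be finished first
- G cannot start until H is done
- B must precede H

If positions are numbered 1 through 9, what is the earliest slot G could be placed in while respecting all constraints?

5

Every step that must precede G has to come before it. Tracing all chains that end at G, those steps are: B, H, D, E — 4 in total.
With 4 mandatory predecessors, the earliest G can sit is position 4+1 = 5, and placing just those 4 first achieves it.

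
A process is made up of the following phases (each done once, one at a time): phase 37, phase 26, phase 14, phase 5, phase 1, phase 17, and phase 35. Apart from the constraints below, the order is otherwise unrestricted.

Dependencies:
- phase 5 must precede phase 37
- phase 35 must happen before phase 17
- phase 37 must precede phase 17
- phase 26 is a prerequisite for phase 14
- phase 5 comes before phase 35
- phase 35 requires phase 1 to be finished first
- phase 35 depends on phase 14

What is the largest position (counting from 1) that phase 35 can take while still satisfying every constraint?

6

Following the constraints forward from phase 35, its only required successor is phase 17.
With 1 mandatory successor out of 7 phases total, the latest slot for phase 35 is 7−1 = 6, and it's reachable by doing all non-successors before phase 35.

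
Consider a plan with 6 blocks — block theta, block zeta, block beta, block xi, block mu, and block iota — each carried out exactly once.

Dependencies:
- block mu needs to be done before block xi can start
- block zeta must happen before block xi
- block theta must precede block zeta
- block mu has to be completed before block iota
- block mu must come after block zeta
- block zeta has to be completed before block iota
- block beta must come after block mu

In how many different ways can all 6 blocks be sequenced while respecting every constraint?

Block theta is the only block with nothing required before it, so every ordering starts there.
Counting all ways to extend the partial order to a total order gives 6.

6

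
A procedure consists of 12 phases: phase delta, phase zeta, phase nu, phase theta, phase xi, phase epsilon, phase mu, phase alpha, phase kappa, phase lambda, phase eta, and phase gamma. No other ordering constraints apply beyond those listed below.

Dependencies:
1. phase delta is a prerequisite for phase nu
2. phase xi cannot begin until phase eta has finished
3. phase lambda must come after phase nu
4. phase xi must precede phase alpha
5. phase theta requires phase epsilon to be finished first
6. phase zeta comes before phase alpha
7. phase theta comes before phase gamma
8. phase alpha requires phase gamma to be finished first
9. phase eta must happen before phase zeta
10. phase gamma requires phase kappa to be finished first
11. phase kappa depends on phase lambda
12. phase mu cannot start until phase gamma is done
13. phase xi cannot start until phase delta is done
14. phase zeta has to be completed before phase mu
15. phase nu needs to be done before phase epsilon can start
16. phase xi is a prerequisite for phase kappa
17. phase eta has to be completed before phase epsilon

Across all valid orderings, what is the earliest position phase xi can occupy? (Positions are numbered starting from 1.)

3

Working backwards through the constraints from phase xi, its full set of required predecessors is phase delta, phase eta — 2 of them.
So at minimum 2 phases come before phase xi, putting phase xi no earlier than position 3. That position is achievable by scheduling exactly those predecessors first.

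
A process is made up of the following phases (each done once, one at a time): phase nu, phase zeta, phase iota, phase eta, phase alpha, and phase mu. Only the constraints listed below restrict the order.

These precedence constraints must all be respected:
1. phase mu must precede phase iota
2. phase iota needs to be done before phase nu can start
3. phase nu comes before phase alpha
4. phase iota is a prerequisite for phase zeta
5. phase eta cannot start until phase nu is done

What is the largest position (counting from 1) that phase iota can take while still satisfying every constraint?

2

The phases that are forced after phase iota, directly or by a chain of constraints, are phase nu, phase zeta, phase eta, phase alpha. That's 4 phases.
So at least 4 phases follow phase iota, putting phase iota no later than position 2. That position is achievable by scheduling everything else first.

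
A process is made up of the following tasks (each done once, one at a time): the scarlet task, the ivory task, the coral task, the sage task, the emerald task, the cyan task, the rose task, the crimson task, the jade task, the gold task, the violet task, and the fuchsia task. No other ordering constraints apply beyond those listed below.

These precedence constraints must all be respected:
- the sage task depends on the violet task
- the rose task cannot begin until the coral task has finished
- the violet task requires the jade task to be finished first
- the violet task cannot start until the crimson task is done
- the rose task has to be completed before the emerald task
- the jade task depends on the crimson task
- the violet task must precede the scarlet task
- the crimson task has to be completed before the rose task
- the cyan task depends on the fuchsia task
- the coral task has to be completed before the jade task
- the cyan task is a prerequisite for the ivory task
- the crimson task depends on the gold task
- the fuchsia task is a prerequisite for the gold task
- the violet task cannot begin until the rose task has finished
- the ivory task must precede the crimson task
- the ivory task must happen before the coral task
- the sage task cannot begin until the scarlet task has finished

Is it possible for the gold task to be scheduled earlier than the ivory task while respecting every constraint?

No chain of constraints runs from the ivory task to the gold task, so the ivory task is not required to come first.
That means at least one valid schedule has the gold task before the ivory task.

Yes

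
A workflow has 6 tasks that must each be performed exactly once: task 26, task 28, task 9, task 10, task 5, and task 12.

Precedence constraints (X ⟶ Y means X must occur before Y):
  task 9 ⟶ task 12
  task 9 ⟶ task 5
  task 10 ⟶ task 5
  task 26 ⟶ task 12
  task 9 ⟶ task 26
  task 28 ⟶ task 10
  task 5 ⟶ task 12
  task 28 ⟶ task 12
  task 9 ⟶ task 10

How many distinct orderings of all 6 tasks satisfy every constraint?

The tasks with no prerequisites are task 28, task 9; any of them can be placed first.
Systematically extending each partial ordering one task at a time and counting, there are 7 complete orderings.

7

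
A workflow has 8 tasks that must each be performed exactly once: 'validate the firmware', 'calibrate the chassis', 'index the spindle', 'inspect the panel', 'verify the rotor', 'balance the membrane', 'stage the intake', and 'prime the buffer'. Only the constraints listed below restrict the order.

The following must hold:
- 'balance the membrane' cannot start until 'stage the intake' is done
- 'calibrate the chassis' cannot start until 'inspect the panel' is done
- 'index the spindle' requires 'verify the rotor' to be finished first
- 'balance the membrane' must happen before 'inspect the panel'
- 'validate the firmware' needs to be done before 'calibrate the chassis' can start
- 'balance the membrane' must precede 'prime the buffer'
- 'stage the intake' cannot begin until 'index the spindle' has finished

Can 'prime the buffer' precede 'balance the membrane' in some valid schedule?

No

There is a dependency chain 'balance the membrane' → 'prime the buffer', so 'prime the buffer' always comes after 'balance the membrane'.
So no valid ordering can have 'prime the buffer' before 'balance the membrane'.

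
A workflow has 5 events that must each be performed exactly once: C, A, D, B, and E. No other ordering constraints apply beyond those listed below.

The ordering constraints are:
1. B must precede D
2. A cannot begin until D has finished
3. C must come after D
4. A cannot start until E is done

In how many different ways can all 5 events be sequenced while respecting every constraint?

7

2 events have no prerequisites (B, E), so any of them could come first.
Counting all ways to extend the partial order to a total order gives 7.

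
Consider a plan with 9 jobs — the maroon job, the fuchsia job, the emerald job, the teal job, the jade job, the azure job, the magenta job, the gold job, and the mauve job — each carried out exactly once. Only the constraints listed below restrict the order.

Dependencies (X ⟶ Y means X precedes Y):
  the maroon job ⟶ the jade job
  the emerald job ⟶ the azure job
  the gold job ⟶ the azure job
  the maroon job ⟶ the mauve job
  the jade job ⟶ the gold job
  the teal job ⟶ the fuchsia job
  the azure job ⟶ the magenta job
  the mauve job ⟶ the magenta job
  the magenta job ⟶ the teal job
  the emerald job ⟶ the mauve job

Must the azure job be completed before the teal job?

Following the dependencies: the azure job → the magenta job → the teal job.
That forces the azure job before the teal job in every valid schedule.

Yes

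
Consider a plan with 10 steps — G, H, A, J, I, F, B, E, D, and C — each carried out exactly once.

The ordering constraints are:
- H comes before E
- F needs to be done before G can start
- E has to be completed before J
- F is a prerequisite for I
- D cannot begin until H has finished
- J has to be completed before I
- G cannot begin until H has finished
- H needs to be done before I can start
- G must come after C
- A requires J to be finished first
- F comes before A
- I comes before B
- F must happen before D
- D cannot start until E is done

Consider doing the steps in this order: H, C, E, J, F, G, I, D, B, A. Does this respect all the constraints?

Yes

Every stated constraint is respected: H sits at position 1, ahead of D at position 8, and each of the other listed pairs likewise has the predecessor earlier in the sequence.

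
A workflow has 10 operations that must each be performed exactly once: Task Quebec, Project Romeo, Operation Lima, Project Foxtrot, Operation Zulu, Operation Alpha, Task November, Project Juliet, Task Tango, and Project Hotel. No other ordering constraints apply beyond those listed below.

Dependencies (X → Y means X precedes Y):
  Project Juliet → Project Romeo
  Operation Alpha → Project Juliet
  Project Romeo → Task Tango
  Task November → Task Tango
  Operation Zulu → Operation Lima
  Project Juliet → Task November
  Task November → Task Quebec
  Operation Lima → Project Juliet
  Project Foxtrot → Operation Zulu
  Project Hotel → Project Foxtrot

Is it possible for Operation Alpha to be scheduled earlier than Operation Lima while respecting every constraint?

Nothing in the constraints forces Operation Lima before Operation Alpha — there is no chain from Operation Lima to Operation Alpha.
So a valid ordering placing Operation Alpha earlier than Operation Lima exists.

Yes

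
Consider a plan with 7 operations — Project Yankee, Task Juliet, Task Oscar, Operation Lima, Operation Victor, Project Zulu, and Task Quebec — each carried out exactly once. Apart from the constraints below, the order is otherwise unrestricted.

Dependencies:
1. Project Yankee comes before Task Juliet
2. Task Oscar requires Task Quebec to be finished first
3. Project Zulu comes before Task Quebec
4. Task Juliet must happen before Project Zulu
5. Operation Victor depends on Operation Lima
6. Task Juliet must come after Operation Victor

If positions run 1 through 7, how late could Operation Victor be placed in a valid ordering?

3

Following every chain forward from Operation Victor, the operations that must come later are Task Juliet, Task Oscar, Project Zulu, Task Quebec — 4 of them.
With 4 mandatory successors out of 7 operations total, the latest slot for Operation Victor is 7−4 = 3, and it's reachable by doing all non-successors before Operation Victor.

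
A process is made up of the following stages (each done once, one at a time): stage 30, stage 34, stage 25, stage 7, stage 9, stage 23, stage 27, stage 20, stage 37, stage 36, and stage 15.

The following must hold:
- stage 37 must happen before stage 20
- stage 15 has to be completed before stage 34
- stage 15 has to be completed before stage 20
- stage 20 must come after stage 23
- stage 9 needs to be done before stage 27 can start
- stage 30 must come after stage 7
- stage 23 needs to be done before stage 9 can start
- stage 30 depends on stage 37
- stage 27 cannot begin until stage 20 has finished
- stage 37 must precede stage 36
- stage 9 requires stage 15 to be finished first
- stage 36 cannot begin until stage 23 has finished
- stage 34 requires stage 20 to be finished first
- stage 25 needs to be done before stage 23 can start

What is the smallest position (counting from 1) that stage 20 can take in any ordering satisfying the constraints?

5

The stages that are forced before stage 20, directly or transitively, are stage 25, stage 23, stage 37, stage 15. That's 4 stages.
With 4 mandatory predecessors, the earliest stage 20 can sit is position 4+1 = 5, and placing just those 4 first achieves it.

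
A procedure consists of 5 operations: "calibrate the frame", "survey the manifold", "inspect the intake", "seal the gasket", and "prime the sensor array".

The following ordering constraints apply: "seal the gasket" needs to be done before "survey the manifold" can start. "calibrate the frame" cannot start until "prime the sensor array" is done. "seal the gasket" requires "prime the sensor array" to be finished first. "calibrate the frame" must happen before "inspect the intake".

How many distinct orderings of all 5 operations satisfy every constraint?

6

"prime the sensor array" is the only operation with nothing required before it, so every ordering starts there.
Enumerating by repeatedly choosing an available operation (one whose prerequisites are all placed) gives 6 distinct complete orderings.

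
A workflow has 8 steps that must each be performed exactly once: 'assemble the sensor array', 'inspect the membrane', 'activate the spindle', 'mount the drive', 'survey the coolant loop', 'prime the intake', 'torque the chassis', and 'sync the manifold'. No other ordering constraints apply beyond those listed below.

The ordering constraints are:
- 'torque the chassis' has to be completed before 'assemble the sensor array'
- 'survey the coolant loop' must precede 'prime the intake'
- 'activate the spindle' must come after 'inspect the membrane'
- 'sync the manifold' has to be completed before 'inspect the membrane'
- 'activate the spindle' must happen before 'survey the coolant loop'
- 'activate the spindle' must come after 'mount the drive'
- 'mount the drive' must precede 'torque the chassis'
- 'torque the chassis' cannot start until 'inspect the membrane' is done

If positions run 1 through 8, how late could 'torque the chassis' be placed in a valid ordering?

7

Following the constraints forward from 'torque the chassis', its only required successor is 'assemble the sensor array'.
So at least 1 step follows 'torque the chassis', putting 'torque the chassis' no later than position 7. That position is achievable by scheduling everything else first.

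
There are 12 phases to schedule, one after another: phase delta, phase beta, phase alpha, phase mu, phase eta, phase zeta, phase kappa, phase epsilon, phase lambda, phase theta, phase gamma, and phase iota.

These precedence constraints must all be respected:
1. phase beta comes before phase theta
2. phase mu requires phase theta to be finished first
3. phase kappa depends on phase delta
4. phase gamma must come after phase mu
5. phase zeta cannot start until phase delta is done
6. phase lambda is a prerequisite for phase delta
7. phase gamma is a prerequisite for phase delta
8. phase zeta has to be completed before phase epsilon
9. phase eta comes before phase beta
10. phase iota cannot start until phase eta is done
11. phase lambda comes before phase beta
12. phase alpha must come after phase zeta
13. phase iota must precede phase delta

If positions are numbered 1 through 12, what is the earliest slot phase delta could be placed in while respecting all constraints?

Working backwards through the constraints from phase delta, its full set of required predecessors is phase beta, phase mu, phase eta, phase lambda, phase theta, phase gamma, phase iota — 7 of them.
With 7 mandatory predecessors, the earliest phase delta can sit is position 7+1 = 8, and placing just those 7 first achieves it.

8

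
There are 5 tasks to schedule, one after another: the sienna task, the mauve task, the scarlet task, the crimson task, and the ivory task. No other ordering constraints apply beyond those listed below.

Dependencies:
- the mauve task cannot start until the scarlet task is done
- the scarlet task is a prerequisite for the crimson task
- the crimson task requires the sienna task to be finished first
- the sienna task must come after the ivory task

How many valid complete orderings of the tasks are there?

9

2 tasks have no prerequisites (the scarlet task, the ivory task), so any of them could come first.
Counting all ways to extend the partial order to a total order gives 9.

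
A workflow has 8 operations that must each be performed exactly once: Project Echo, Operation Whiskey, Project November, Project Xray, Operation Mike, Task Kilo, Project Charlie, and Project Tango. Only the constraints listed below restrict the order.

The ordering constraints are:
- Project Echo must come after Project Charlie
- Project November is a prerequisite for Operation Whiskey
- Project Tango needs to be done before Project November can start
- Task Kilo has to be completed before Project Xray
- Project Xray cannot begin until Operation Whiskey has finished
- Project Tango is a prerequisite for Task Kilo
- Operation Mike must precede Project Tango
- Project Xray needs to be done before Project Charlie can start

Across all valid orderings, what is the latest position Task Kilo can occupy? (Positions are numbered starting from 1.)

5

Following every chain forward from Task Kilo, the operations that must come later are Project Echo, Project Xray, Project Charlie — 3 of them.
So at least 3 operations follow Task Kilo, putting Task Kilo no later than position 5. That position is achievable by scheduling everything else first.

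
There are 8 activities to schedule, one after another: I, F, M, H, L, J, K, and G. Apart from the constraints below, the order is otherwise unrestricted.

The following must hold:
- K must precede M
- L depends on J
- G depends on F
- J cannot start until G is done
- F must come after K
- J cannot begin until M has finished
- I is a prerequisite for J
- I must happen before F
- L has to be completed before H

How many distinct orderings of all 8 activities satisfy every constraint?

2 activities have no prerequisites (I, K), so any of them could come first.
Enumerating by repeatedly choosing an available activity (one whose prerequisites are all placed) gives 7 distinct complete orderings.

7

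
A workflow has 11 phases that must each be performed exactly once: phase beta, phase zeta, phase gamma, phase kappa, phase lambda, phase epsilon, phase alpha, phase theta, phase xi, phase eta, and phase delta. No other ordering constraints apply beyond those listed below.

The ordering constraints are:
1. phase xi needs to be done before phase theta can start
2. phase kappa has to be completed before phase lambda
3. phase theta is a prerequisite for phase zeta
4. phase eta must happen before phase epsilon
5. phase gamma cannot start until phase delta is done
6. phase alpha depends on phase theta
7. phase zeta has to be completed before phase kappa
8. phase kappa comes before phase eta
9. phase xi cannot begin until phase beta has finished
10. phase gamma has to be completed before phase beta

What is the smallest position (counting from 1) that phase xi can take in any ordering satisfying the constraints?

4

Working backwards through the constraints from phase xi, its full set of required predecessors is phase beta, phase gamma, phase delta — 3 of them.
So at minimum 3 phases come before phase xi, putting phase xi no earlier than position 4. That position is achievable by scheduling exactly those predecessors first.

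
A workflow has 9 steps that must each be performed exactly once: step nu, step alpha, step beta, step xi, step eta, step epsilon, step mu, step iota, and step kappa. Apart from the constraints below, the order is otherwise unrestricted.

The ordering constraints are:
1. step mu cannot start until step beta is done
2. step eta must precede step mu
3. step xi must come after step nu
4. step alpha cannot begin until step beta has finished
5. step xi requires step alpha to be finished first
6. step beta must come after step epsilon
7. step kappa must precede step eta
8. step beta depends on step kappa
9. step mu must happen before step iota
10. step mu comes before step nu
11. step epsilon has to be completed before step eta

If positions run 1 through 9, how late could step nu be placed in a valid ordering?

8

The only step forced after step nu (directly or by a chain) is step xi.
So at least 1 step follows step nu, putting step nu no later than position 8. That position is achievable by scheduling everything else first.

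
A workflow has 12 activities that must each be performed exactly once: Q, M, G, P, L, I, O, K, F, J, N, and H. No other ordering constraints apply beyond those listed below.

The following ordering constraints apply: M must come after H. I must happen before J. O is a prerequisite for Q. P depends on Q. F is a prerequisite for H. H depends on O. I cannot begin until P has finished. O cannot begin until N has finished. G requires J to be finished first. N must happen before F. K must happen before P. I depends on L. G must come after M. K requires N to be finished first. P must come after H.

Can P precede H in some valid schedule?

No

Following H → P, H must precede P in every valid ordering.
Hence P can never be scheduled before H.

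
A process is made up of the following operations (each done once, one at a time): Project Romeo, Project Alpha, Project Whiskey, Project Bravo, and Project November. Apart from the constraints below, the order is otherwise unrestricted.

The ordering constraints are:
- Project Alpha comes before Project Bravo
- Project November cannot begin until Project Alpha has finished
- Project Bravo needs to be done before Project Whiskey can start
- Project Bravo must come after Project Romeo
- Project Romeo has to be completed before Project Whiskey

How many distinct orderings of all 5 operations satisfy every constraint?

7

The operations with no prerequisites are Project Romeo, Project Alpha; any of them can be placed first.
Counting all ways to extend the partial order to a total order gives 7.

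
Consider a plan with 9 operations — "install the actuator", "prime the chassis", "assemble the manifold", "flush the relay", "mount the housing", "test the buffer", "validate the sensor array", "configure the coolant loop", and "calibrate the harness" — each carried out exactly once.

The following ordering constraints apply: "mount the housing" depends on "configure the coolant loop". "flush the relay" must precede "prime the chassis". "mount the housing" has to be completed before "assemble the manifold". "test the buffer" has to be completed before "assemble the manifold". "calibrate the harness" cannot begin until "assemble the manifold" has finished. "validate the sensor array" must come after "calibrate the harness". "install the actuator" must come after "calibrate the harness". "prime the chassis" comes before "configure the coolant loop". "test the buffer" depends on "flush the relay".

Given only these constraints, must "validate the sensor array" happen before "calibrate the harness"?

There is a chain "calibrate the harness" → "validate the sensor array", which puts "calibrate the harness" before "validate the sensor array".
So "validate the sensor array" never precedes "calibrate the harness".

No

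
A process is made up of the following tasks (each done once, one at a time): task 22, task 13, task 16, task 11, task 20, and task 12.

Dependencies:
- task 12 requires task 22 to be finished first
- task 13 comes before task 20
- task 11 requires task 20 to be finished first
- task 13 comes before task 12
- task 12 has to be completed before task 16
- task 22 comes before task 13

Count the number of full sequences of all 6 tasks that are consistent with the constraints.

6

Only task 22 has no prerequisites, so it must go first.
Systematically extending each partial ordering one task at a time and counting, there are 6 complete orderings.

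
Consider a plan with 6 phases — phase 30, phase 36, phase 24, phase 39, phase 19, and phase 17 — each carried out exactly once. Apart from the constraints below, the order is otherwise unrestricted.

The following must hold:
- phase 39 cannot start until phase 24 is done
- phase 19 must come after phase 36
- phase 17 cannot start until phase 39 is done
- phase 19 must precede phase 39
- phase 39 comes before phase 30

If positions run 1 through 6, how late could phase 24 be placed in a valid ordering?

Following every chain forward from phase 24, the phases that must come later are phase 30, phase 39, phase 17 — 3 of them.
With 3 mandatory successors out of 6 phases total, the latest slot for phase 24 is 6−3 = 3, and it's reachable by doing all non-successors before phase 24.

3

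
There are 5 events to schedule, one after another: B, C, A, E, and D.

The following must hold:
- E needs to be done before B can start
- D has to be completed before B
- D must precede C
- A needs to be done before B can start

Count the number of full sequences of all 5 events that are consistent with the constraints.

18

3 events have no prerequisites (A, E, D), so any of them could come first.
Systematically extending each partial ordering one event at a time and counting, there are 18 complete orderings.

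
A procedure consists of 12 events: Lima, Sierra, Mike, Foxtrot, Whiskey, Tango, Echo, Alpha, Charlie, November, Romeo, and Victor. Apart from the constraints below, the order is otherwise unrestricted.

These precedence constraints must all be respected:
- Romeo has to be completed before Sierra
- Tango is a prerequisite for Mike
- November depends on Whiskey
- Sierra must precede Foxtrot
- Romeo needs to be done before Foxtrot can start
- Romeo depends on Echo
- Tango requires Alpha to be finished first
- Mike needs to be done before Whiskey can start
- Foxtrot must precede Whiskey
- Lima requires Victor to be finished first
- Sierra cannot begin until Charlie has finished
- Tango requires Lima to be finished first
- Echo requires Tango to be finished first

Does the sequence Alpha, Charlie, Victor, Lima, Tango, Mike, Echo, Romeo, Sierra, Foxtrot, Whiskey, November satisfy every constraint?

Yes

Going through the constraints one by one, each required predecessor appears earlier in the sequence than its dependent — e.g. Charlie (position 2) is before Sierra (position 9), as required.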